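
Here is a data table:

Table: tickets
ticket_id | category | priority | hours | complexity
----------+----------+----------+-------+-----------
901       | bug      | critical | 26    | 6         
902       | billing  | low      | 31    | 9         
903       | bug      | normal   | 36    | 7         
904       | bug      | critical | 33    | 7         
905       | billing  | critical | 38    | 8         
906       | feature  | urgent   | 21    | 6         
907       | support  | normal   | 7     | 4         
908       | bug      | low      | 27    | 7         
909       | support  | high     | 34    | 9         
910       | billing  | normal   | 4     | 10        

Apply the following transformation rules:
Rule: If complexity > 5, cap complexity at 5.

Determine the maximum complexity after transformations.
5

Step 1: Original maximum complexity = 10
Step 2: Apply cap at 5
Step 3: 9 records had complexity > 5 and were capped
Step 4: Maximum after transformation = 5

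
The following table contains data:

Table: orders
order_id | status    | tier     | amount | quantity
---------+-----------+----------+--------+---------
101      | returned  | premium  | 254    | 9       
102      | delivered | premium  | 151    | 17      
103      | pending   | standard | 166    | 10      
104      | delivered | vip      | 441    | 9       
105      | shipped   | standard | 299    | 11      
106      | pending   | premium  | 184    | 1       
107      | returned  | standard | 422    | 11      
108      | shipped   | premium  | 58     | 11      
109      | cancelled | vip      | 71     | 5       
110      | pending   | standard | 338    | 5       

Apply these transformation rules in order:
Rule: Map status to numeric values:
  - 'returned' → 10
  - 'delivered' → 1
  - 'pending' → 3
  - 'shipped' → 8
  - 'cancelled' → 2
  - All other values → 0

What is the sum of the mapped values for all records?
49

Step 1: Apply mapping to each record
Step 2: Count by status:
  'returned': 2 records × 10 = 20
  'delivered': 2 records × 1 = 2
  'pending': 3 records × 3 = 9
  'shipped': 2 records × 8 = 16
  'cancelled': 1 records × 2 = 2
Step 3: Sum all mapped values = 49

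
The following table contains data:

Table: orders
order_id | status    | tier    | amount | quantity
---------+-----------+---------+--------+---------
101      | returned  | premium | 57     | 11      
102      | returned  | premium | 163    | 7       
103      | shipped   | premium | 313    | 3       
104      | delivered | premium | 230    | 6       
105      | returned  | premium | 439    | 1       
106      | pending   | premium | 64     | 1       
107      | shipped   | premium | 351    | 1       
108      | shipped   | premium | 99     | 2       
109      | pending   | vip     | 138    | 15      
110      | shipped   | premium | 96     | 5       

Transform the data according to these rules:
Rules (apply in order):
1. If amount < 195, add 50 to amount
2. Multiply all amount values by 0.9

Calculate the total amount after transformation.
2025.0

Step 1: Apply Rule 1 - Add 50 to records with amount < 195
  - 6 records affected: 617 + (6 × 50) = 917
  - Unaffected records: 1333
  - Sum after Rule 1: 2250
Step 2: Apply Rule 2 - Multiply all by 0.9
  - 2250 × 0.9 = 2025.0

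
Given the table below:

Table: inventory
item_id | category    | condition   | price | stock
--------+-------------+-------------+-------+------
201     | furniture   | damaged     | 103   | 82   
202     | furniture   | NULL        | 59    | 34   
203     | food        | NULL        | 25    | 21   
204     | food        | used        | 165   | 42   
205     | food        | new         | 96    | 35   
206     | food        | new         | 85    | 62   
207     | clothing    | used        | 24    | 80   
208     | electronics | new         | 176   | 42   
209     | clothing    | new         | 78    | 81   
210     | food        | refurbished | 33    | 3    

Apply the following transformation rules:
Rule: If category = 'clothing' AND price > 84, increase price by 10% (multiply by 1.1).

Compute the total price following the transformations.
844

Step 1: Find records where category = 'clothing' AND price > 84
Step 2: 0 records match, summing to 0
Step 3: After multiplier: 0 × 1.1 = 0.0
Step 4: Unaffected records sum: 844
Step 5: Final sum = 0.0 + 844 = 844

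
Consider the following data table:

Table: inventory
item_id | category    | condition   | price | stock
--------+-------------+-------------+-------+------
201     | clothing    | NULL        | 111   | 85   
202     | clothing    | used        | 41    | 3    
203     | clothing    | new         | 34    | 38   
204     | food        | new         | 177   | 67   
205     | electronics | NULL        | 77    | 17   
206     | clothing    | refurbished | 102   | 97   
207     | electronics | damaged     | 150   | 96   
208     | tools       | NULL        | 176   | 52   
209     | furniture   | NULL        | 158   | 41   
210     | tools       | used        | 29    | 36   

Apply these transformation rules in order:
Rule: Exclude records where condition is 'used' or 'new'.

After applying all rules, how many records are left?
6

Step 1: Count records to exclude
  - 2 (used) + 2 (new) = 4 records
Step 2: Total records: 10
Step 3: Remaining = 10 - 4 = 6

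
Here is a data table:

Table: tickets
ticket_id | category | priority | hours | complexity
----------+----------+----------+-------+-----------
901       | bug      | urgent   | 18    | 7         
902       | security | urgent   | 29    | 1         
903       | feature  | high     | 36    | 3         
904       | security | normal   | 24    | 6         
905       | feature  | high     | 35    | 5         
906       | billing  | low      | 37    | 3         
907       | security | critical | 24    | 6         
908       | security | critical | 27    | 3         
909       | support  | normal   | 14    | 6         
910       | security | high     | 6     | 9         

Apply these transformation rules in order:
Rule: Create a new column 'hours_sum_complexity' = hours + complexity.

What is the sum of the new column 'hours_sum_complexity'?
299

Step 1: For each record, compute hours + complexity
Example calculations:
  18 + 7 = 25
  29 + 1 = 30
  36 + 3 = 39
  ...
Step 2: Sum all derived values
Step 3: Total = 299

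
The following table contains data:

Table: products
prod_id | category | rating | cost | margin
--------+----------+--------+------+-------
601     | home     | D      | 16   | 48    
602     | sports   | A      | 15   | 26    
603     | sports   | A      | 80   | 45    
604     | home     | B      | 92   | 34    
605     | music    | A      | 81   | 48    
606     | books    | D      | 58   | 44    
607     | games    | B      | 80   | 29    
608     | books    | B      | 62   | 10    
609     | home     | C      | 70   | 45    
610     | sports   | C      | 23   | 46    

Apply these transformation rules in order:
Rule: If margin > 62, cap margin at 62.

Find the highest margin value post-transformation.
48

Step 1: Original maximum margin = 48
Step 2: Check cap of 62 against maximum
Step 3: No records exceed the cap (max 48 <= cap 62), so no capping applies
Step 4: Maximum after transformation = 48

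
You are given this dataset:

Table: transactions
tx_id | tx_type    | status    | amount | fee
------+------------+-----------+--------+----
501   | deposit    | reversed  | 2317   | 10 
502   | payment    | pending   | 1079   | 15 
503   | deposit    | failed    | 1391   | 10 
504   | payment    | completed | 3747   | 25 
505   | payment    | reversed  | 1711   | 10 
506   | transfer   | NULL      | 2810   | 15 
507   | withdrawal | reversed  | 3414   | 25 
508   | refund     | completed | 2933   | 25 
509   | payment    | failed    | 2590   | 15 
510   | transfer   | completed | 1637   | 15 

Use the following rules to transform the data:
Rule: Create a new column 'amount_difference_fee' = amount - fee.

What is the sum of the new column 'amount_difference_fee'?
23464

Step 1: For each record, compute amount - fee
Example calculations:
  2317 - 10 = 2307
  1079 - 15 = 1064
  1391 - 10 = 1381
  ...
Step 2: Sum all derived values
Step 3: Total = 23464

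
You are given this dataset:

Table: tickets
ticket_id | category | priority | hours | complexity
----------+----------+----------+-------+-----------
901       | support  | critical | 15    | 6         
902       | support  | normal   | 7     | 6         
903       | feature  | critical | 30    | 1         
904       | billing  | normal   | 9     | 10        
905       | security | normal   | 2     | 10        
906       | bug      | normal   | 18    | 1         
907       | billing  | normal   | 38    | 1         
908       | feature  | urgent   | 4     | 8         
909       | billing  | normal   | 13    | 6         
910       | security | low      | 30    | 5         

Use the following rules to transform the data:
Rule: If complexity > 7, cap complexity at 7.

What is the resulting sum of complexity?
47

Step 1: 3 records have complexity > 7
Step 2: These records originally summed to 28
Step 3: After capping: 3 × 7 = 21
Step 4: Unaffected records sum: 26
Step 5: Final sum = 21 + 26 = 47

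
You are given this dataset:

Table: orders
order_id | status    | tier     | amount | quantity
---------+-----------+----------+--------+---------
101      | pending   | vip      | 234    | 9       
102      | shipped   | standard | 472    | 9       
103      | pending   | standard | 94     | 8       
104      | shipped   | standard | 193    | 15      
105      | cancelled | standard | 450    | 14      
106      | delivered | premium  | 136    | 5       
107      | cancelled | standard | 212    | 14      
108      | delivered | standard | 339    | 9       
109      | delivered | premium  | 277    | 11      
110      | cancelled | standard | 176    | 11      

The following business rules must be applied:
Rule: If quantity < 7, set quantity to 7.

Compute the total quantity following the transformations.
107

Step 1: 1 records have quantity < 7
Step 2: These records originally summed to 5
Step 3: After setting to minimum: 1 × 7 = 7
Step 4: Unaffected records sum: 100
Step 5: Final sum = 7 + 100 = 107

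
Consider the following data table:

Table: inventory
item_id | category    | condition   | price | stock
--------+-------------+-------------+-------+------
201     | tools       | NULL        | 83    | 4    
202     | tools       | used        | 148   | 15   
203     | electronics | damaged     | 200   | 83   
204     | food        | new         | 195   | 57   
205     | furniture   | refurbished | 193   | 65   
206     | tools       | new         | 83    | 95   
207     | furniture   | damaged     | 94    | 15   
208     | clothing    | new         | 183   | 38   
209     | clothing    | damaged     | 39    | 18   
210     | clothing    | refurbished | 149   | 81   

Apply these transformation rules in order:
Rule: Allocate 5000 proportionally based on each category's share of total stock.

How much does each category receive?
clothing: 1454.35, electronics: 881.1, food: 605.1, furniture: 849.26, tools: 1210.19

Step 1: Calculate total stock = 471
Step 2: Calculate each category's proportion:
  clothing: 137/471 = 29.09% → 1454.35
  electronics: 83/471 = 17.62% → 881.1
  food: 57/471 = 12.10% → 605.1
  furniture: 80/471 = 16.99% → 849.26
  tools: 114/471 = 24.20% → 1210.19
Step 3: Verify: sum of allocations ≈ 5000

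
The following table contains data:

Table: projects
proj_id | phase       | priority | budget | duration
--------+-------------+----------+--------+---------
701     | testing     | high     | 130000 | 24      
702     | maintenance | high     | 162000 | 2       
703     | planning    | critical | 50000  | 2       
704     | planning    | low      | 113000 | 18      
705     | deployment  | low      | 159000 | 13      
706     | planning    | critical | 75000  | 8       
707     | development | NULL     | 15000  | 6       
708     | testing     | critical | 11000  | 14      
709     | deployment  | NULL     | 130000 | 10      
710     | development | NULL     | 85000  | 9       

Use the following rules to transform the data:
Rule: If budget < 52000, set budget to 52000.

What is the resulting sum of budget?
1010000

Step 1: 3 records have budget < 52000
Step 2: These records originally summed to 76000
Step 3: After setting to minimum: 3 × 52000 = 156000
Step 4: Unaffected records sum: 854000
Step 5: Final sum = 156000 + 854000 = 1010000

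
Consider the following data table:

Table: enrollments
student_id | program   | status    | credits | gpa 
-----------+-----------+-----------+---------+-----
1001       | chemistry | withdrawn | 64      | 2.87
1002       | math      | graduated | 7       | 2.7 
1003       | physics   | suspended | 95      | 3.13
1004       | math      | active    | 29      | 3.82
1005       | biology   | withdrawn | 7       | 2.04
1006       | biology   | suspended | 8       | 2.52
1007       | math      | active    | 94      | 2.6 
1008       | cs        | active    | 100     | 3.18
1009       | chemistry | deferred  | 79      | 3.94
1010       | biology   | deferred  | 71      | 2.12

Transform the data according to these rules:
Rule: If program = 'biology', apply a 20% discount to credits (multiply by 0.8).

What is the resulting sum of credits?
536.8

Step 1: Records with program = 'biology' have total credits = 86
Step 2: Apply multiplier: 86 × 0.8 = 68.8
Step 3: Other records total: 468
Step 4: Final sum = 68.8 + 468 = 536.8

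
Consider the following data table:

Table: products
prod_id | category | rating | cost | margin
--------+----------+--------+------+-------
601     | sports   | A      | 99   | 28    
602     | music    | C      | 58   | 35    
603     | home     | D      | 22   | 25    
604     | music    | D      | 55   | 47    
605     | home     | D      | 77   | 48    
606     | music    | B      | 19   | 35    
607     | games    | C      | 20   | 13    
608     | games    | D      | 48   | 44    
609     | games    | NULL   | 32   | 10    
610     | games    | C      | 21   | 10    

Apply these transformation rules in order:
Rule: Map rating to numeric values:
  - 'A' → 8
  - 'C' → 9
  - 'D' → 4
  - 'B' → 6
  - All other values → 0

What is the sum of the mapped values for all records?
57

Step 1: Apply mapping to each record
Step 2: Count by status:
  'A': 1 records × 8 = 8
  'C': 3 records × 9 = 27
  'D': 4 records × 4 = 16
  'B': 1 records × 6 = 6
Step 3: Sum all mapped values = 57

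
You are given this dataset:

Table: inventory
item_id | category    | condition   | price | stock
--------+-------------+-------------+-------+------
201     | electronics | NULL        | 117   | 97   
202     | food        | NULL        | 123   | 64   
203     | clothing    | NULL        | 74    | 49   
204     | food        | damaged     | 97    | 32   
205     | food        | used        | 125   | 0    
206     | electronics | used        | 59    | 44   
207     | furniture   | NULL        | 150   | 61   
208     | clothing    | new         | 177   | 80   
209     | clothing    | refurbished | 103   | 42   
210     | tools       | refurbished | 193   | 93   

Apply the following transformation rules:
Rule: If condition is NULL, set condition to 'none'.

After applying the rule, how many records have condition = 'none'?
4

Step 1: Count records where condition IS NULL
Step 2: Found 4 records with NULL condition
Step 3: These records will have condition set to 'none'
Step 4: Records already having condition = 'none': 0
Step 5: Answer: 4 + 0 = 4 records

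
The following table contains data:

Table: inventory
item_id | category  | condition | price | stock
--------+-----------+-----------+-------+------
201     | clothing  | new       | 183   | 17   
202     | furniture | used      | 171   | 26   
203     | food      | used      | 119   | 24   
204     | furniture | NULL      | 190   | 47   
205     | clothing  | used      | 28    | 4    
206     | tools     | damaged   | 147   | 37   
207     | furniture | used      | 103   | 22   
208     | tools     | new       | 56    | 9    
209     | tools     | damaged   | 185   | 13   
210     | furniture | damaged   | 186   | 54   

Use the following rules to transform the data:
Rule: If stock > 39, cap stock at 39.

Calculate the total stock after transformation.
230

Step 1: 2 records have stock > 39
Step 2: These records originally summed to 101
Step 3: After capping: 2 × 39 = 78
Step 4: Unaffected records sum: 152
Step 5: Final sum = 78 + 152 = 230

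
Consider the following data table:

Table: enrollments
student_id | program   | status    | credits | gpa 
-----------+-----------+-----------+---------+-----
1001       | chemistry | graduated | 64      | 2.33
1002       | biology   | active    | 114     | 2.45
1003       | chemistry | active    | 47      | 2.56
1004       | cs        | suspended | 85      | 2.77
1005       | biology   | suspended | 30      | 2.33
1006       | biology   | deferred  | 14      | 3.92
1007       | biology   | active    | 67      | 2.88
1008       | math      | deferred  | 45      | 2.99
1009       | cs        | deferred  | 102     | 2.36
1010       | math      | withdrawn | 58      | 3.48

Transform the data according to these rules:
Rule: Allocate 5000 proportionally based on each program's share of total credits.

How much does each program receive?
biology: 1797.12, chemistry: 886.58, cs: 1493.61, math: 822.68

Step 1: Calculate total credits = 626
Step 2: Calculate each program's proportion:
  biology: 225/626 = 35.94% → 1797.12
  chemistry: 111/626 = 17.73% → 886.58
  cs: 187/626 = 29.87% → 1493.61
  math: 103/626 = 16.45% → 822.68
Step 3: Verify: sum of allocations ≈ 5000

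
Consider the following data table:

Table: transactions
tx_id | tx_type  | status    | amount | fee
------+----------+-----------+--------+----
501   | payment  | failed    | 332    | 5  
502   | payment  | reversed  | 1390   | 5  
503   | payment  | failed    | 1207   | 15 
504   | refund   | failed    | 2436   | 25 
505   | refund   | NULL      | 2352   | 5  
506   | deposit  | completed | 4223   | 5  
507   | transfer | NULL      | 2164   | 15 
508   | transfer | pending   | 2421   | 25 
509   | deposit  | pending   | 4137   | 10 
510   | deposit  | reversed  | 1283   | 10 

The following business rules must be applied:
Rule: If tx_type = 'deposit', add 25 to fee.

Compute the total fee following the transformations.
195

Step 1: Count records where tx_type = 'deposit': 3
Step 2: Total bonus added: 3 × 25 = 75
Step 3: Original sum of fee: 120
Step 4: Final sum = 120 + 75 = 195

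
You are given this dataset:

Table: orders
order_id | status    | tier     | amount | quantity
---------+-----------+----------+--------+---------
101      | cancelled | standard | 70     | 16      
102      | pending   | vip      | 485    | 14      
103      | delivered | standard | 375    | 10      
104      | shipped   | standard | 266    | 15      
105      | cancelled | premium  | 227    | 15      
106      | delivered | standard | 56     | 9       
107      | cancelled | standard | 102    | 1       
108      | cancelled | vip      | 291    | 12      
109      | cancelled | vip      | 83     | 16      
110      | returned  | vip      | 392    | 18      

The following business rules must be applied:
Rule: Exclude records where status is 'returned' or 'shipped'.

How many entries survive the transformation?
8

Step 1: Count records to exclude
  - 1 (returned) + 1 (shipped) = 2 records
Step 2: Total records: 10
Step 3: Remaining = 10 - 2 = 8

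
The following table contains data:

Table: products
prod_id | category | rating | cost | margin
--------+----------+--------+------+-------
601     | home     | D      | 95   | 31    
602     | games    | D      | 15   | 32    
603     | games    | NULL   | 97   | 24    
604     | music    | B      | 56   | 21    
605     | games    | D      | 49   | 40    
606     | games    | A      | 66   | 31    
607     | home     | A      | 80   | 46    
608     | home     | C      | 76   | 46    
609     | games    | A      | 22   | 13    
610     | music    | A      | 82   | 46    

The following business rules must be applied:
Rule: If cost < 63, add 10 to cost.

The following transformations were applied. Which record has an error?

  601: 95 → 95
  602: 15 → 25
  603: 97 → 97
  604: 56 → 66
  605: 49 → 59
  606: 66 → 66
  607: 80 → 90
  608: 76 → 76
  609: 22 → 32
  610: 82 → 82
Record 607 has an error. The correct transformed value should be 80, not 90.

Step 1: Check each record against the rule
Step 2: Record 607 has cost = 80
Step 3: Since 80 >= 63, the bonus should not have been applied
Step 4: Correct value = 80, but claimed value = 90
Conclusion: Record 607 has the error.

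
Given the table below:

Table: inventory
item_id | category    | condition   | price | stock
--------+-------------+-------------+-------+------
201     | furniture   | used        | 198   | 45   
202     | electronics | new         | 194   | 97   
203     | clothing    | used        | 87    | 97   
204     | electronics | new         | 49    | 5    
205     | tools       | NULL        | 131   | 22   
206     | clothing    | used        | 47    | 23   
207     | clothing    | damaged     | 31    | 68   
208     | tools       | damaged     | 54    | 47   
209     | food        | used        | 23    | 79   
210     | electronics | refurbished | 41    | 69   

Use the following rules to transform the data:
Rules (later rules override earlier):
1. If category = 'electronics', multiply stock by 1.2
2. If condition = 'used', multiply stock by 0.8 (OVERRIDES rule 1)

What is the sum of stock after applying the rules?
537.4

Step 1: Rule 2 takes priority for records with condition = 'used'
  - 4 records: 244 × 0.8 = 195.2
Step 2: Rule 1 applies to remaining records with category = 'electronics'
  - 3 records: 171 × 1.2 = 205.2
Step 3: Other records unchanged: 137
Step 4: Final sum = 195.2 + 205.2 + 137 = 537.4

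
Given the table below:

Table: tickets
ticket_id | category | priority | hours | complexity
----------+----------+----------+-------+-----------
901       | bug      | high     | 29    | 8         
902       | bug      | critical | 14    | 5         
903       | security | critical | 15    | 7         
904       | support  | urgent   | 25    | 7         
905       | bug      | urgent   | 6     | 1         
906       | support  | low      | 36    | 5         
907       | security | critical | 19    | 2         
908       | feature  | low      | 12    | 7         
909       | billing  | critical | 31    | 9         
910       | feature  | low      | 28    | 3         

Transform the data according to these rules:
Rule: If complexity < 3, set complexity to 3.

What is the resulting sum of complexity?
57

Step 1: 2 records have complexity < 3
Step 2: These records originally summed to 3
Step 3: After setting to minimum: 2 × 3 = 6
Step 4: Unaffected records sum: 51
Step 5: Final sum = 6 + 51 = 57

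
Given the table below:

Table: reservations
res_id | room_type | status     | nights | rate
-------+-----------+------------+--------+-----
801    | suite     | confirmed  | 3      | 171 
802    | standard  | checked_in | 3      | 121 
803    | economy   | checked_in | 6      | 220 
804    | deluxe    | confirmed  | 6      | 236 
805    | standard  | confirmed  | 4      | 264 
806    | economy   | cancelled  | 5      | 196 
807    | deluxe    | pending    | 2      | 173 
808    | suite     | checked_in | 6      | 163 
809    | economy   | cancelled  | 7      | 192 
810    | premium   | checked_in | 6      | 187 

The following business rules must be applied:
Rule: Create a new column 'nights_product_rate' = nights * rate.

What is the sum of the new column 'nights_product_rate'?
9438

Step 1: For each record, compute nights * rate
Example calculations:
  3 * 171 = 513
  3 * 121 = 363
  6 * 220 = 1320
  ...
Step 2: Sum all derived values
Step 3: Total = 9438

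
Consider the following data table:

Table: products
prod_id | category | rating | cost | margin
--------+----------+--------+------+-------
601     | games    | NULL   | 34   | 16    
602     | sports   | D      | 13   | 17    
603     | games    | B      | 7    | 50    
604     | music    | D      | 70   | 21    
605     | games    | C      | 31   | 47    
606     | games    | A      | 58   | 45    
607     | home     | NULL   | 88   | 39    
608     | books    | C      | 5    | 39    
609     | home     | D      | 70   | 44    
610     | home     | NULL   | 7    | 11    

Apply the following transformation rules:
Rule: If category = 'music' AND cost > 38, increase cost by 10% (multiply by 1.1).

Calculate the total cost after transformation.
390.0

Step 1: Find records where category = 'music' AND cost > 38
Step 2: 1 records match, summing to 70
Step 3: After multiplier: 70 × 1.1 = 77.0
Step 4: Unaffected records sum: 313
Step 5: Final sum = 77.0 + 313 = 390.0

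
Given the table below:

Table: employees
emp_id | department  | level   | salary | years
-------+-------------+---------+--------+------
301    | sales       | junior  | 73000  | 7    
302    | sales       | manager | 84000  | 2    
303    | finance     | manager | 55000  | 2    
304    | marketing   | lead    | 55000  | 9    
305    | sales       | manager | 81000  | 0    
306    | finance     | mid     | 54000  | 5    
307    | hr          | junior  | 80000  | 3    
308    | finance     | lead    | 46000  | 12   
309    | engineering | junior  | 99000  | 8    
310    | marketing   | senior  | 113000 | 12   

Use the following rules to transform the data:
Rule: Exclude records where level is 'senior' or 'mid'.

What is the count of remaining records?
8

Step 1: Count records to exclude
  - 1 (senior) + 1 (mid) = 2 records
Step 2: Total records: 10
Step 3: Remaining = 10 - 2 = 8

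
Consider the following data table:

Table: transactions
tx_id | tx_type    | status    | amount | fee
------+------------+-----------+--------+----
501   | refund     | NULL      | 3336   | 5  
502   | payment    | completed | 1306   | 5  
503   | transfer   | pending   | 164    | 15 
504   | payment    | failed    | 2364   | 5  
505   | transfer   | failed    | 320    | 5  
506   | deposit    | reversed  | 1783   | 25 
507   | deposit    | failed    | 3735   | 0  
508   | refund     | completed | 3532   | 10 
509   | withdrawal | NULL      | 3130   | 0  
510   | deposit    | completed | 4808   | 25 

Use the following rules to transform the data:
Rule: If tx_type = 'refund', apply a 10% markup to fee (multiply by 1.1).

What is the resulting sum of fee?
96.5

Step 1: Records with tx_type = 'refund' have total fee = 15
Step 2: Apply multiplier: 15 × 1.1 = 16.5
Step 3: Other records total: 80
Step 4: Final sum = 16.5 + 80 = 96.5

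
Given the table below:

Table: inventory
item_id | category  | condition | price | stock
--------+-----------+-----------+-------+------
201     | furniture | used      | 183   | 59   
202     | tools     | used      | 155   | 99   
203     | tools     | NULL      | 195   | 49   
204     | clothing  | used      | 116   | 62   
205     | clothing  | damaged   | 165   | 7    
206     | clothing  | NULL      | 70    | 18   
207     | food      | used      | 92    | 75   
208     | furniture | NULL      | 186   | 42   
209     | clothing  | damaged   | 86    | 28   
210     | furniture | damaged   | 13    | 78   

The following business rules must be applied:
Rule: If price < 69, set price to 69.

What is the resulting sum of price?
1317

Step 1: 1 records have price < 69
Step 2: These records originally summed to 13
Step 3: After setting to minimum: 1 × 69 = 69
Step 4: Unaffected records sum: 1248
Step 5: Final sum = 69 + 1248 = 1317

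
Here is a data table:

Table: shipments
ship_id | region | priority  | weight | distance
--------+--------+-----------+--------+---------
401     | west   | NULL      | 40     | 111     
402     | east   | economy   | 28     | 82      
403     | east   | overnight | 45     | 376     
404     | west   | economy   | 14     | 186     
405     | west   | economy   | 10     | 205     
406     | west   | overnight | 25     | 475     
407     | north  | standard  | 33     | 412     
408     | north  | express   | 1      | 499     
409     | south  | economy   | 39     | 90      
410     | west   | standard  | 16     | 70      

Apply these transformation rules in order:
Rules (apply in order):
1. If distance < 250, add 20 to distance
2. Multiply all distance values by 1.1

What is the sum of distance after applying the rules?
2888.6

Step 1: Apply Rule 1 - Add 20 to records with distance < 250
  - 6 records affected: 744 + (6 × 20) = 864
  - Unaffected records: 1762
  - Sum after Rule 1: 2626
Step 2: Apply Rule 2 - Multiply all by 1.1
  - 2626 × 1.1 = 2888.6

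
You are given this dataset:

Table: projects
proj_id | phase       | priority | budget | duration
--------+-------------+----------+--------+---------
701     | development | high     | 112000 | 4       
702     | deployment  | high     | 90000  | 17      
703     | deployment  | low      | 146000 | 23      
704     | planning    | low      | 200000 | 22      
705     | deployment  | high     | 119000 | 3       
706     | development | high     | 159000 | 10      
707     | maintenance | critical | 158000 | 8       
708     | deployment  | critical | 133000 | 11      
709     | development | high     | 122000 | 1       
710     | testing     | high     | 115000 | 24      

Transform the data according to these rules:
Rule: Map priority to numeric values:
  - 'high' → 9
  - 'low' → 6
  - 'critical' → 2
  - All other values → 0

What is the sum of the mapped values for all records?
70

Step 1: Apply mapping to each record
Step 2: Count by status:
  'high': 6 records × 9 = 54
  'low': 2 records × 6 = 12
  'critical': 2 records × 2 = 4
Step 3: Sum all mapped values = 70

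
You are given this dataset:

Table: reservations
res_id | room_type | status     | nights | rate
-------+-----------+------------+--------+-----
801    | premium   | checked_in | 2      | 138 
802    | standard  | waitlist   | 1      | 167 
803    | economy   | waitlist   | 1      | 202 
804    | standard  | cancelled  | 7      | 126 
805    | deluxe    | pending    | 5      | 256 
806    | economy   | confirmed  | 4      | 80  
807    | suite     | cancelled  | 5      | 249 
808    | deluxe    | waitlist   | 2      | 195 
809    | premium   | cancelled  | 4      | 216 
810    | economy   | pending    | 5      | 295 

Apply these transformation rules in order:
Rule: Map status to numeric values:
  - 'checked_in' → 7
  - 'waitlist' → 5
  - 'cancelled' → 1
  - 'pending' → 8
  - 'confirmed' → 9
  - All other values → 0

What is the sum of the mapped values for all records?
50

Step 1: Apply mapping to each record
Step 2: Count by status:
  'checked_in': 1 records × 7 = 7
  'waitlist': 3 records × 5 = 15
  'cancelled': 3 records × 1 = 3
  'pending': 2 records × 8 = 16
  'confirmed': 1 records × 9 = 9
Step 3: Sum all mapped values = 50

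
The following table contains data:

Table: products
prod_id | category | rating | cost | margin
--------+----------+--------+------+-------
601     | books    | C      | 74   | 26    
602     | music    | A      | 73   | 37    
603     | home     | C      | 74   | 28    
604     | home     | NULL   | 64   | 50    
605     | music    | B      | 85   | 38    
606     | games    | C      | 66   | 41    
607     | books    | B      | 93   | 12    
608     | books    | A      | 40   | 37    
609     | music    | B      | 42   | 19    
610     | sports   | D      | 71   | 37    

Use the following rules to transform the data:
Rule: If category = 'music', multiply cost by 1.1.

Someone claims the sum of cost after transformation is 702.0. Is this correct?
Yes, the result is correct.

Step 1: Calculate the correct sum after transformation
Step 2: Apply multiplier 1.1 to records where category = 'music'
Step 3: Correct result = 702.0
Step 4: Claimed result = 702.0
Step 5: 702.0 = 702.0 ✓
Conclusion: The claimed result is correct.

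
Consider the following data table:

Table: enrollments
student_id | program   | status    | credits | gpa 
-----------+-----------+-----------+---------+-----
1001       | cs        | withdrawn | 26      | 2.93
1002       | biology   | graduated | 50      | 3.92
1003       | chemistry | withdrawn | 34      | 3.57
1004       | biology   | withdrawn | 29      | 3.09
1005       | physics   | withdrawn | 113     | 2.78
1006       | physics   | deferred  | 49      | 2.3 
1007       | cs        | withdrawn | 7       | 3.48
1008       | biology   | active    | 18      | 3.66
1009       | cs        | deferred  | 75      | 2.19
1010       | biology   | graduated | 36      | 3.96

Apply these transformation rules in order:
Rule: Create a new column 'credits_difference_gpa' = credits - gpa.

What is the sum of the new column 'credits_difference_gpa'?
405.12

Step 1: For each record, compute credits - gpa
Example calculations:
  26 - 2.93 = 23.07
  50 - 3.92 = 46.08
  34 - 3.57 = 30.43
  ...
Step 2: Sum all derived values
Step 3: Total = 405.12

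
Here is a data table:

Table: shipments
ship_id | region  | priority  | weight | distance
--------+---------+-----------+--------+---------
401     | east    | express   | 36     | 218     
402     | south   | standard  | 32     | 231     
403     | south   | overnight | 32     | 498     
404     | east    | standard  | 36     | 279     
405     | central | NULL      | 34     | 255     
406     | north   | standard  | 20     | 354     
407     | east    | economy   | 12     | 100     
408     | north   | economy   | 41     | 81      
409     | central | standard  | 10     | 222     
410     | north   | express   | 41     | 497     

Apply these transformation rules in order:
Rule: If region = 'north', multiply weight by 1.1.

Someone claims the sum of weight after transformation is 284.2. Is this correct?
No, the correct result is 304.2.

Step 1: Calculate the correct sum after transformation
Step 2: Apply multiplier 1.1 to records where region = 'north'
Step 3: Correct result = 304.2
Step 4: Claimed result = 284.2
Step 5: 304.2 ≠ 284.2
Conclusion: The claimed result is incorrect. The correct answer is 304.2.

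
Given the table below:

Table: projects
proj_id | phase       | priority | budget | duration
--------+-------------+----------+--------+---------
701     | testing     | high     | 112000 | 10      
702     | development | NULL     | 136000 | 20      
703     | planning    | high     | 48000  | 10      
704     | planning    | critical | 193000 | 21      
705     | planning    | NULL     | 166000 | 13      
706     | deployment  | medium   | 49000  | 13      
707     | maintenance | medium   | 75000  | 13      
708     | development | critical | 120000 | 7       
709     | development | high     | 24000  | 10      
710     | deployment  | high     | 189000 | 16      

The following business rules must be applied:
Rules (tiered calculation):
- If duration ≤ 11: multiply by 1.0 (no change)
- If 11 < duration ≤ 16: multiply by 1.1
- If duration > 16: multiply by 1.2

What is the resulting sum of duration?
146.7

Step 1: Tier 1 (duration ≤ 11): 4 records, sum = 37 × 1.0 = 37.0
Step 2: Tier 2 (11 < duration ≤ 16): 4 records, sum = 55 × 1.1 = 60.5
Step 3: Tier 3 (duration > 16): 2 records, sum = 41 × 1.2 = 49.2
Step 4: Final sum = 37.0 + 60.5 + 49.2 = 146.7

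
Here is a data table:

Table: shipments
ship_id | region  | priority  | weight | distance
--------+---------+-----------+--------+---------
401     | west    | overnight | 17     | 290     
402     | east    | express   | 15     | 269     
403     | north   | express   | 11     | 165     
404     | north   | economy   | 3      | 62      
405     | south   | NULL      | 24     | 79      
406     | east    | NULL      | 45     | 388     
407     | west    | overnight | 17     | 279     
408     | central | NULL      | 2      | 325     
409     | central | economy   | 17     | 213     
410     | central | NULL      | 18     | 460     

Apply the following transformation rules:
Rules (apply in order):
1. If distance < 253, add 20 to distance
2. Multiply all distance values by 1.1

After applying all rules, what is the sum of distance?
2871.0

Step 1: Apply Rule 1 - Add 20 to records with distance < 253
  - 4 records affected: 519 + (4 × 20) = 599
  - Unaffected records: 2011
  - Sum after Rule 1: 2610
Step 2: Apply Rule 2 - Multiply all by 1.1
  - 2610 × 1.1 = 2871.0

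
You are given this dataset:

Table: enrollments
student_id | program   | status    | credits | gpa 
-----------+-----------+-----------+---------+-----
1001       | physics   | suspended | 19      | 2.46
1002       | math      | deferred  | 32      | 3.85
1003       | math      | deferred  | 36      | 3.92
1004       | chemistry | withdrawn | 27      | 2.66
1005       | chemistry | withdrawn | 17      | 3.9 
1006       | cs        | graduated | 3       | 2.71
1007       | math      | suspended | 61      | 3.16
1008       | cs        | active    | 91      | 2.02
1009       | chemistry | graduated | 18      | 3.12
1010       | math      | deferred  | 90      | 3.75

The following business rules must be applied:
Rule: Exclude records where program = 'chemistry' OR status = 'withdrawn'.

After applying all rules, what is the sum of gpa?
21.87

Step 1: Find records where program = 'chemistry' OR status = 'withdrawn'
Step 2: 3 records match, summing to 9.68
Step 3: Original sum: 31.55
Step 4: Remaining sum = 31.55 - 9.68 = 21.87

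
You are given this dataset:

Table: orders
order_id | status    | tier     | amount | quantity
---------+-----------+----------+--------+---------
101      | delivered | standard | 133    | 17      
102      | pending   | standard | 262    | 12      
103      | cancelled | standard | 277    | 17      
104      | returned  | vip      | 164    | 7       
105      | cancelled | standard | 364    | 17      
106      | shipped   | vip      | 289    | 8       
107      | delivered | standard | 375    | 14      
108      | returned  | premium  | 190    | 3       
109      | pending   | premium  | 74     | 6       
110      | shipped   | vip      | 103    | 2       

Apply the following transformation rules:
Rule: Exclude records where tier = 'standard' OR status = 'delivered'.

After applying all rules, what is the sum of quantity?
26

Step 1: Find records where tier = 'standard' OR status = 'delivered'
Step 2: 5 records match, summing to 77
Step 3: Original sum: 103
Step 4: Remaining sum = 103 - 77 = 26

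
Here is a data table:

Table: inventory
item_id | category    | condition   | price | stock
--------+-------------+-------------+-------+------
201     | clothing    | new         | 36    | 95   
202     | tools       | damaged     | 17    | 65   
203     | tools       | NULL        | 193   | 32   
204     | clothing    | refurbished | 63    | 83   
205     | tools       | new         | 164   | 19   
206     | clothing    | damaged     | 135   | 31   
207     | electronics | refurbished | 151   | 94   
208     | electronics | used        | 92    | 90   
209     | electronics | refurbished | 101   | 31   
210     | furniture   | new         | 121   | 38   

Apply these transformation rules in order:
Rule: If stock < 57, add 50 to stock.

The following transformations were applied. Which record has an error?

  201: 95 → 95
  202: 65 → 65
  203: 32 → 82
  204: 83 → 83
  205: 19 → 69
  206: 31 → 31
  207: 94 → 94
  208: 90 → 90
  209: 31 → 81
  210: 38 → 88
Record 206 has an error. The correct transformed value should be 81, not 31.

Step 1: Check each record against the rule
Step 2: Record 206 has stock = 31
Step 3: Since 31 < 57, the bonus should have been applied
Step 4: Correct value = 81, but claimed value = 31
Conclusion: Record 206 has the error.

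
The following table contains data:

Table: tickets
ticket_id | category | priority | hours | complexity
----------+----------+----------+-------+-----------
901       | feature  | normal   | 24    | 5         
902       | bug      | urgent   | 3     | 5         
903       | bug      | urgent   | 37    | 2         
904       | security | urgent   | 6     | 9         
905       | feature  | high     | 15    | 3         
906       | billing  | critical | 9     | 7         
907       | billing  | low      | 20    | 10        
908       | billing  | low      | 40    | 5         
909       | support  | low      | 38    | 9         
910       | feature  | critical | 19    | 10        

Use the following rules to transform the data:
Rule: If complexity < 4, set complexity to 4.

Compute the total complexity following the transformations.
68

Step 1: 2 records have complexity < 4
Step 2: These records originally summed to 5
Step 3: After setting to minimum: 2 × 4 = 8
Step 4: Unaffected records sum: 60
Step 5: Final sum = 8 + 60 = 68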